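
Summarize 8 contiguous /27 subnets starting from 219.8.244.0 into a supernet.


Original prefix: /27
Number of subnets: 8 = 2^3
New prefix = 27 - 3 = 24
Supernet: 219.8.244.0/24


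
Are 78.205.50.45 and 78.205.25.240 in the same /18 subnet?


Mask: 255.255.192.0
78.205.50.45 AND mask = 78.205.0.0
78.205.25.240 AND mask = 78.205.0.0
Yes, same subnet (78.205.0.0)


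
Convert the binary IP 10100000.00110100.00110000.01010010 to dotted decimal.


10100000 = 160
00110100 = 52
00110000 = 48
01010010 = 82
IP: 160.52.48.82


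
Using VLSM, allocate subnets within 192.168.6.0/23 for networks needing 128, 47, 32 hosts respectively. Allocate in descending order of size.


128 hosts -> /24 (254 usable): 192.168.6.0/24
47 hosts -> /26 (62 usable): 192.168.7.0/26
32 hosts -> /26 (62 usable): 192.168.7.64/26
Allocation: 192.168.6.0/24 (128 hosts, 254 usable); 192.168.7.0/26 (47 hosts, 62 usable); 192.168.7.64/26 (32 hosts, 62 usable)


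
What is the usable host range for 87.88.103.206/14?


Network: 87.88.0.0
Broadcast: 87.91.255.255
First usable = network + 1
Last usable = broadcast - 1
Range: 87.88.0.1 to 87.91.255.254


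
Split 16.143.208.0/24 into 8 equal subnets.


New prefix = 24 + 3 = 27
Each subnet has 32 addresses
  16.143.208.0/27
  16.143.208.32/27
  16.143.208.64/27
  16.143.208.96/27
  16.143.208.128/27
  16.143.208.160/27
  16.143.208.192/27
  16.143.208.224/27
Subnets: 16.143.208.0/27, 16.143.208.32/27, 16.143.208.64/27, 16.143.208.96/27, 16.143.208.128/27, 16.143.208.160/27, 16.143.208.192/27, 16.143.208.224/27


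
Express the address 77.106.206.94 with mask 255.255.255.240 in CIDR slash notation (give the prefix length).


Binary: 11111111.11111111.11111111.11110000
Count leading 1s
Prefix: /28


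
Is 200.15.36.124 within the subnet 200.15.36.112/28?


Subnet network: 200.15.36.112
Test IP AND mask: 200.15.36.112
Yes, 200.15.36.124 is in 200.15.36.112/28


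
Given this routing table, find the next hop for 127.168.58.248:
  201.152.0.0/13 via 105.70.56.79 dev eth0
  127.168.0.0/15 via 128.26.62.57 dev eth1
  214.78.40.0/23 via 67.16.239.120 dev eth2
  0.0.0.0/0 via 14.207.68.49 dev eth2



Longest prefix match for 127.168.58.248:
  /13 201.152.0.0: no
  /15 127.168.0.0: MATCH
  /23 214.78.40.0: no
  /0 0.0.0.0: MATCH
Selected: next-hop 128.26.62.57 via eth1 (matched /15)


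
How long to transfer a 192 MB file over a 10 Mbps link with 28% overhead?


Effective throughput = 10 * (1 - 28/100) = 7.2 Mbps
File size in Mb = 192 * 8 = 1536 Mb
Time = 1536 / 7.2
Time = 213.3333 seconds


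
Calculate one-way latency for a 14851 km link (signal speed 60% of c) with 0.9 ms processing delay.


Speed = 0.6 * 3e5 km/s = 180000 km/s
Propagation delay = 14851 / 180000 = 0.0825 s = 82.5056 ms
Processing delay = 0.9 ms
Total one-way latency = 83.4056 ms


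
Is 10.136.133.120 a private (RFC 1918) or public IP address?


RFC 1918 private ranges:
  10.0.0.0/8 (10.0.0.0 - 10.255.255.255)
  172.16.0.0/12 (172.16.0.0 - 172.31.255.255)
  192.168.0.0/16 (192.168.0.0 - 192.168.255.255)
Private (in 10.0.0.0/8)


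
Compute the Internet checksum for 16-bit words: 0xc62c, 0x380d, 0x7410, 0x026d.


Sum all words (with carry folding):
+ 0xc62c = 0xc62c
+ 0x380d = 0xfe39
+ 0x7410 = 0x724a
+ 0x026d = 0x74b7
One's complement: ~0x74b7
Checksum = 0x8b48


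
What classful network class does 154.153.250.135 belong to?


First octet: 154
Binary: 10011010
10xxxxxx -> Class B (128-191)
Class B, default mask 255.255.0.0 (/16)


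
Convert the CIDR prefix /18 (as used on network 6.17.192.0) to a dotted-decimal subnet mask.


/18 means 18 network bits, 14 host bits
Binary: 11111111111111111100000000000000
Mask: 255.255.192.0


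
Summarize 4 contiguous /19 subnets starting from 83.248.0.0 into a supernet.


Original prefix: /19
Number of subnets: 4 = 2^2
New prefix = 19 - 2 = 17
Supernet: 83.248.0.0/17


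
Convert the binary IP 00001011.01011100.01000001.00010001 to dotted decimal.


00001011 = 11
01011100 = 92
01000001 = 65
00010001 = 17
IP: 11.92.65.17


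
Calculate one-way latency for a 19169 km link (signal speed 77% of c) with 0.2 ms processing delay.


Speed = 0.77 * 3e5 km/s = 231000 km/s
Propagation delay = 19169 / 231000 = 0.083 s = 82.9827 ms
Processing delay = 0.2 ms
Total one-way latency = 83.1827 ms


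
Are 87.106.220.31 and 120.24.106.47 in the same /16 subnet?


Mask: 255.255.0.0
87.106.220.31 AND mask = 87.106.0.0
120.24.106.47 AND mask = 120.24.0.0
No, different subnets (87.106.0.0 vs 120.24.0.0)


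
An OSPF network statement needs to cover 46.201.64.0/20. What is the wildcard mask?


Subnet mask: 255.255.240.0
Wildcard = 255.255.255.255 - subnet mask
255 - 255 = 0
255 - 255 = 0
255 - 240 = 15
255 - 0 = 255
Wildcard: 0.0.15.255


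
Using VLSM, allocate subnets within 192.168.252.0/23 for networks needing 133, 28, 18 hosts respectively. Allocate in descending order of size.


133 hosts -> /24 (254 usable): 192.168.252.0/24
28 hosts -> /27 (30 usable): 192.168.253.0/27
18 hosts -> /27 (30 usable): 192.168.253.32/27
Allocation: 192.168.252.0/24 (133 hosts, 254 usable); 192.168.253.0/27 (28 hosts, 30 usable); 192.168.253.32/27 (18 hosts, 30 usable)


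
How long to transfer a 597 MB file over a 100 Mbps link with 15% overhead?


Effective throughput = 100 * (1 - 15/100) = 85 Mbps
File size in Mb = 597 * 8 = 4776 Mb
Time = 4776 / 85
Time = 56.1882 seconds


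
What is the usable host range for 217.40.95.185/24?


Network: 217.40.95.0
Broadcast: 217.40.95.255
First usable = network + 1
Last usable = broadcast - 1
Range: 217.40.95.1 to 217.40.95.254


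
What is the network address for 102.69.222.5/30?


IP:   01100110.01000101.11011110.00000101
Mask: 11111111.11111111.11111111.11111100
AND operation:
Net:  01100110.01000101.11011110.00000100
Network: 102.69.222.4/30


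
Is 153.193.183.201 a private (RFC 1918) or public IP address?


RFC 1918 private ranges:
  10.0.0.0/8 (10.0.0.0 - 10.255.255.255)
  172.16.0.0/12 (172.16.0.0 - 172.31.255.255)
  192.168.0.0/16 (192.168.0.0 - 192.168.255.255)
Public (not in any RFC 1918 range)


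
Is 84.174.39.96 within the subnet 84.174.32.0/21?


Subnet network: 84.174.32.0
Test IP AND mask: 84.174.32.0
Yes, 84.174.39.96 is in 84.174.32.0/21


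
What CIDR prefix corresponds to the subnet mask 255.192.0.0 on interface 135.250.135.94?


Binary: 11111111.11000000.00000000.00000000
Count leading 1s
Prefix: /10


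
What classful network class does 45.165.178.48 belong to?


First octet: 45
Binary: 00101101
0xxxxxxx -> Class A (1-126)
Class A, default mask 255.0.0.0 (/8)


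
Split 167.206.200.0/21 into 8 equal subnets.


New prefix = 21 + 3 = 24
Each subnet has 256 addresses
  167.206.200.0/24
  167.206.201.0/24
  167.206.202.0/24
  167.206.203.0/24
  167.206.204.0/24
  167.206.205.0/24
  167.206.206.0/24
  167.206.207.0/24
Subnets: 167.206.200.0/24, 167.206.201.0/24, 167.206.202.0/24, 167.206.203.0/24, 167.206.204.0/24, 167.206.205.0/24, 167.206.206.0/24, 167.206.207.0/24


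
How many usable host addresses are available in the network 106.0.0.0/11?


Host bits = 32 - 11 = 21
Total addresses = 2^21 = 2097152
Usable = total - 2 (network and broadcast)
Usable hosts: 2097150


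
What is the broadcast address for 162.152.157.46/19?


Network: 162.152.128.0/19
Host bits = 13
Set all host bits to 1:
Broadcast: 162.152.159.255


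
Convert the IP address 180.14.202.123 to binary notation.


180 = 10110100
14 = 00001110
202 = 11001010
123 = 01111011
Binary: 10110100.00001110.11001010.01111011


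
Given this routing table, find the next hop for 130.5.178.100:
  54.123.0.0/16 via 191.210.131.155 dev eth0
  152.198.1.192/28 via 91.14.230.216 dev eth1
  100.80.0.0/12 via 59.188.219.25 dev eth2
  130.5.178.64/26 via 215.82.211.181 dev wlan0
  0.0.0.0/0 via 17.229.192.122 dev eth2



Longest prefix match for 130.5.178.100:
  /16 54.123.0.0: no
  /28 152.198.1.192: no
  /12 100.80.0.0: no
  /26 130.5.178.64: MATCH
  /0 0.0.0.0: MATCH
Selected: next-hop 215.82.211.181 via wlan0 (matched /26)


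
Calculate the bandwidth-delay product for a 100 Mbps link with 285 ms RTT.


BDP = bandwidth * RTT
= 100 Mbps * 285 ms
= 100 * 1e6 * 285 / 1000 bits
= 28500000 bits
= 3562500 bytes
= 3479.0039 KB
BDP = 28500000 bits (3562500 bytes)


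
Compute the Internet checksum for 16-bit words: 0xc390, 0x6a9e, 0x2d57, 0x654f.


Sum all words (with carry folding):
+ 0xc390 = 0xc390
+ 0x6a9e = 0x2e2f
+ 0x2d57 = 0x5b86
+ 0x654f = 0xc0d5
One's complement: ~0xc0d5
Checksum = 0x3f2a


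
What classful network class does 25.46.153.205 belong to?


First octet: 25
Binary: 00011001
0xxxxxxx -> Class A (1-126)
Class A, default mask 255.0.0.0 (/8)


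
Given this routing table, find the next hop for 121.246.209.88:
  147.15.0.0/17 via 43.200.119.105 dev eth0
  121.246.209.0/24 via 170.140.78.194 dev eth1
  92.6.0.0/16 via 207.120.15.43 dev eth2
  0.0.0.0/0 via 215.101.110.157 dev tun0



Longest prefix match for 121.246.209.88:
  /17 147.15.0.0: no
  /24 121.246.209.0: MATCH
  /16 92.6.0.0: no
  /0 0.0.0.0: MATCH
Selected: next-hop 170.140.78.194 via eth1 (matched /24)


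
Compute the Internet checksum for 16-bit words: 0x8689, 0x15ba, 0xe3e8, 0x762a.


Sum all words (with carry folding):
+ 0x8689 = 0x8689
+ 0x15ba = 0x9c43
+ 0xe3e8 = 0x802c
+ 0x762a = 0xf656
One's complement: ~0xf656
Checksum = 0x09a9


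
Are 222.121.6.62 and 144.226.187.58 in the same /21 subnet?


Mask: 255.255.248.0
222.121.6.62 AND mask = 222.121.0.0
144.226.187.58 AND mask = 144.226.184.0
No, different subnets (222.121.0.0 vs 144.226.184.0)


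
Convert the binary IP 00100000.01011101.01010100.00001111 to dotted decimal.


00100000 = 32
01011101 = 93
01010100 = 84
00001111 = 15
IP: 32.93.84.15


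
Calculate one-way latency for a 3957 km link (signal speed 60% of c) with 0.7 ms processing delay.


Speed = 0.6 * 3e5 km/s = 180000 km/s
Propagation delay = 3957 / 180000 = 0.022 s = 21.9833 ms
Processing delay = 0.7 ms
Total one-way latency = 22.6833 ms


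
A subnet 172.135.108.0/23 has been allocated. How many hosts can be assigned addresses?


Host bits = 32 - 23 = 9
Total addresses = 2^9 = 512
Usable = total - 2 (network and broadcast)
Usable hosts: 510


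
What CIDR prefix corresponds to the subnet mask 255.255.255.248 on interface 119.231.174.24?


Binary: 11111111.11111111.11111111.11111000
Count leading 1s
Prefix: /29


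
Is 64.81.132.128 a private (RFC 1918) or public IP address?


RFC 1918 private ranges:
  10.0.0.0/8 (10.0.0.0 - 10.255.255.255)
  172.16.0.0/12 (172.16.0.0 - 172.31.255.255)
  192.168.0.0/16 (192.168.0.0 - 192.168.255.255)
Public (not in any RFC 1918 range)


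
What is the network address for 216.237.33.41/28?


IP:   11011000.11101101.00100001.00101001
Mask: 11111111.11111111.11111111.11110000
AND operation:
Net:  11011000.11101101.00100001.00100000
Network: 216.237.33.32/28


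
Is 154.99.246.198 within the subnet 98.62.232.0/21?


Subnet network: 98.62.232.0
Test IP AND mask: 154.99.240.0
No, 154.99.246.198 is not in 98.62.232.0/21


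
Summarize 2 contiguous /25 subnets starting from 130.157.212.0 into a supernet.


Original prefix: /25
Number of subnets: 2 = 2^1
New prefix = 25 - 1 = 24
Supernet: 130.157.212.0/24


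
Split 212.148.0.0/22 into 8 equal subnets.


New prefix = 22 + 3 = 25
Each subnet has 128 addresses
  212.148.0.0/25
  212.148.0.128/25
  212.148.1.0/25
  212.148.1.128/25
  212.148.2.0/25
  212.148.2.128/25
  212.148.3.0/25
  212.148.3.128/25
Subnets: 212.148.0.0/25, 212.148.0.128/25, 212.148.1.0/25, 212.148.1.128/25, 212.148.2.0/25, 212.148.2.128/25, 212.148.3.0/25, 212.148.3.128/25


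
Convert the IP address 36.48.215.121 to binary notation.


36 = 00100100
48 = 00110000
215 = 11010111
121 = 01111001
Binary: 00100100.00110000.11010111.01111001


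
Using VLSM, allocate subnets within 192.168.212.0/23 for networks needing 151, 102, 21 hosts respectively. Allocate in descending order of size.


151 hosts -> /24 (254 usable): 192.168.212.0/24
102 hosts -> /25 (126 usable): 192.168.213.0/25
21 hosts -> /27 (30 usable): 192.168.213.128/27
Allocation: 192.168.212.0/24 (151 hosts, 254 usable); 192.168.213.0/25 (102 hosts, 126 usable); 192.168.213.128/27 (21 hosts, 30 usable)


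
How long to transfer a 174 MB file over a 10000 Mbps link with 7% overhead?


Effective throughput = 10000 * (1 - 7/100) = 9300 Mbps
File size in Mb = 174 * 8 = 1392 Mb
Time = 1392 / 9300
Time = 0.1497 seconds


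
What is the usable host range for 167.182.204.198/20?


Network: 167.182.192.0
Broadcast: 167.182.207.255
First usable = network + 1
Last usable = broadcast - 1
Range: 167.182.192.1 to 167.182.207.254


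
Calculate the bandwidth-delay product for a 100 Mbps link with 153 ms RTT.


BDP = bandwidth * RTT
= 100 Mbps * 153 ms
= 100 * 1e6 * 153 / 1000 bits
= 15300000 bits
= 1912500 bytes
= 1867.6758 KB
BDP = 15300000 bits (1912500 bytes)


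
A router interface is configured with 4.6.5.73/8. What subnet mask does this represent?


/8 means 8 network bits, 24 host bits
Binary: 11111111000000000000000000000000
Mask: 255.0.0.0


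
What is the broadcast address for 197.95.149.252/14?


Network: 197.92.0.0/14
Host bits = 18
Set all host bits to 1:
Broadcast: 197.95.255.255


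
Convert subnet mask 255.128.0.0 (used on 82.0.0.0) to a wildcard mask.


Subnet mask: 255.128.0.0
Wildcard = 255.255.255.255 - subnet mask
255 - 255 = 0
255 - 128 = 127
255 - 0 = 255
255 - 0 = 255
Wildcard: 0.127.255.255


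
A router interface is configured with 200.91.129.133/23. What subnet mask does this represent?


/23 means 23 network bits, 9 host bits
Binary: 11111111111111111111111000000000
Mask: 255.255.254.0


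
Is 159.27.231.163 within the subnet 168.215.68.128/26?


Subnet network: 168.215.68.128
Test IP AND mask: 159.27.231.128
No, 159.27.231.163 is not in 168.215.68.128/26


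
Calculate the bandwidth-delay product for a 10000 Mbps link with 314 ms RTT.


BDP = bandwidth * RTT
= 10000 Mbps * 314 ms
= 10000 * 1e6 * 314 / 1000 bits
= 3140000000 bits
= 392500000 bytes
= 383300.7812 KB
BDP = 3140000000 bits (392500000 bytes)


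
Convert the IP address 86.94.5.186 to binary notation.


86 = 01010110
94 = 01011110
5 = 00000101
186 = 10111010
Binary: 01010110.01011110.00000101.10111010


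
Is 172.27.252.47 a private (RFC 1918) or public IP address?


RFC 1918 private ranges:
  10.0.0.0/8 (10.0.0.0 - 10.255.255.255)
  172.16.0.0/12 (172.16.0.0 - 172.31.255.255)
  192.168.0.0/16 (192.168.0.0 - 192.168.255.255)
Private (in 172.16.0.0/12)


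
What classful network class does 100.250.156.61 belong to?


First octet: 100
Binary: 01100100
0xxxxxxx -> Class A (1-126)
Class A, default mask 255.0.0.0 (/8)


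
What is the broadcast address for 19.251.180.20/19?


Network: 19.251.160.0/19
Host bits = 13
Set all host bits to 1:
Broadcast: 19.251.191.255


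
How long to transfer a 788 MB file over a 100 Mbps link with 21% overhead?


Effective throughput = 100 * (1 - 21/100) = 79 Mbps
File size in Mb = 788 * 8 = 6304 Mb
Time = 6304 / 79
Time = 79.7975 seconds


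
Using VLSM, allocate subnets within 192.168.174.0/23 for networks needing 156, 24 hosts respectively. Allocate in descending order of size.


156 hosts -> /24 (254 usable): 192.168.174.0/24
24 hosts -> /27 (30 usable): 192.168.175.0/27
Allocation: 192.168.174.0/24 (156 hosts, 254 usable); 192.168.175.0/27 (24 hosts, 30 usable)


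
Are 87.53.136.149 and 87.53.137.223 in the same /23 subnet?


Mask: 255.255.254.0
87.53.136.149 AND mask = 87.53.136.0
87.53.137.223 AND mask = 87.53.136.0
Yes, same subnet (87.53.136.0)


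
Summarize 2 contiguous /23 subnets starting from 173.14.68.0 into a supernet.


Original prefix: /23
Number of subnets: 2 = 2^1
New prefix = 23 - 1 = 22
Supernet: 173.14.68.0/22


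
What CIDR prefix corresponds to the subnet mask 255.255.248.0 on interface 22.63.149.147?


Binary: 11111111.11111111.11111000.00000000
Count leading 1s
Prefix: /21


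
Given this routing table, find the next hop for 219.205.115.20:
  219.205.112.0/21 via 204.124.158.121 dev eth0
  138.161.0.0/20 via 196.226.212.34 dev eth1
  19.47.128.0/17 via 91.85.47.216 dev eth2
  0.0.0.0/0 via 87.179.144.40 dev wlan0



Longest prefix match for 219.205.115.20:
  /21 219.205.112.0: MATCH
  /20 138.161.0.0: no
  /17 19.47.128.0: no
  /0 0.0.0.0: MATCH
Selected: next-hop 204.124.158.121 via eth0 (matched /21)


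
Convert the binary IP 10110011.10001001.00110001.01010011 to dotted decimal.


10110011 = 179
10001001 = 137
00110001 = 49
01010011 = 83
IP: 179.137.49.83


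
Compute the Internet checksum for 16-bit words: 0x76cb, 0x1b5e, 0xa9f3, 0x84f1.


Sum all words (with carry folding):
+ 0x76cb = 0x76cb
+ 0x1b5e = 0x9229
+ 0xa9f3 = 0x3c1d
+ 0x84f1 = 0xc10e
One's complement: ~0xc10e
Checksum = 0x3ef1


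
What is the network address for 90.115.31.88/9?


IP:   01011010.01110011.00011111.01011000
Mask: 11111111.10000000.00000000.00000000
AND operation:
Net:  01011010.00000000.00000000.00000000
Network: 90.0.0.0/9


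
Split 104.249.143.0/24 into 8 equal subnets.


New prefix = 24 + 3 = 27
Each subnet has 32 addresses
  104.249.143.0/27
  104.249.143.32/27
  104.249.143.64/27
  104.249.143.96/27
  104.249.143.128/27
  104.249.143.160/27
  104.249.143.192/27
  104.249.143.224/27
Subnets: 104.249.143.0/27, 104.249.143.32/27, 104.249.143.64/27, 104.249.143.96/27, 104.249.143.128/27, 104.249.143.160/27, 104.249.143.192/27, 104.249.143.224/27


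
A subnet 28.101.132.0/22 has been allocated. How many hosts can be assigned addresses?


Host bits = 32 - 22 = 10
Total addresses = 2^10 = 1024
Usable = total - 2 (network and broadcast)
Usable hosts: 1022


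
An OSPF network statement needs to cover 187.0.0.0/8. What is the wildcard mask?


Subnet mask: 255.0.0.0
Wildcard = 255.255.255.255 - subnet mask
255 - 255 = 0
255 - 0 = 255
255 - 0 = 255
255 - 0 = 255
Wildcard: 0.255.255.255


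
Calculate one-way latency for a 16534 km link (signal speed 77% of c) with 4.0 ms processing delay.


Speed = 0.77 * 3e5 km/s = 231000 km/s
Propagation delay = 16534 / 231000 = 0.0716 s = 71.5758 ms
Processing delay = 4.0 ms
Total one-way latency = 75.5758 ms


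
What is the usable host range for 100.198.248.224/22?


Network: 100.198.248.0
Broadcast: 100.198.251.255
First usable = network + 1
Last usable = broadcast - 1
Range: 100.198.248.1 to 100.198.251.254


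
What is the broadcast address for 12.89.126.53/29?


Network: 12.89.126.48/29
Host bits = 3
Set all host bits to 1:
Broadcast: 12.89.126.55


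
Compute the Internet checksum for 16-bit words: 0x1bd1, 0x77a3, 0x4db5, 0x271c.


Sum all words (with carry folding):
+ 0x1bd1 = 0x1bd1
+ 0x77a3 = 0x9374
+ 0x4db5 = 0xe129
+ 0x271c = 0x0846
One's complement: ~0x0846
Checksum = 0xf7b9


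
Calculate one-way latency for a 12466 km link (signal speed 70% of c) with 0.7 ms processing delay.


Speed = 0.7 * 3e5 km/s = 210000 km/s
Propagation delay = 12466 / 210000 = 0.0594 s = 59.3619 ms
Processing delay = 0.7 ms
Total one-way latency = 60.0619 ms


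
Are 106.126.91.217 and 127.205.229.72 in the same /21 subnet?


Mask: 255.255.248.0
106.126.91.217 AND mask = 106.126.88.0
127.205.229.72 AND mask = 127.205.224.0
No, different subnets (106.126.88.0 vs 127.205.224.0)


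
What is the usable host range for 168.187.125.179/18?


Network: 168.187.64.0
Broadcast: 168.187.127.255
First usable = network + 1
Last usable = broadcast - 1
Range: 168.187.64.1 to 168.187.127.254


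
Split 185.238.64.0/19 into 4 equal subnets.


New prefix = 19 + 2 = 21
Each subnet has 2048 addresses
  185.238.64.0/21
  185.238.72.0/21
  185.238.80.0/21
  185.238.88.0/21
Subnets: 185.238.64.0/21, 185.238.72.0/21, 185.238.80.0/21, 185.238.88.0/21


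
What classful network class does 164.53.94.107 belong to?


First octet: 164
Binary: 10100100
10xxxxxx -> Class B (128-191)
Class B, default mask 255.255.0.0 (/16)


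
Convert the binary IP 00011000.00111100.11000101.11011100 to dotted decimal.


00011000 = 24
00111100 = 60
11000101 = 197
11011100 = 220
IP: 24.60.197.220


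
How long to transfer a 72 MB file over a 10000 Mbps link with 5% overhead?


Effective throughput = 10000 * (1 - 5/100) = 9500 Mbps
File size in Mb = 72 * 8 = 576 Mb
Time = 576 / 9500
Time = 0.0606 seconds


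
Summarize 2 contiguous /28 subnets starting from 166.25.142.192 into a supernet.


Original prefix: /28
Number of subnets: 2 = 2^1
New prefix = 28 - 1 = 27
Supernet: 166.25.142.192/27


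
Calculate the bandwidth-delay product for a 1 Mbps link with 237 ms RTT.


BDP = bandwidth * RTT
= 1 Mbps * 237 ms
= 1 * 1e6 * 237 / 1000 bits
= 237000 bits
= 29625 bytes
= 28.9307 KB
BDP = 237000 bits (29625 bytes)


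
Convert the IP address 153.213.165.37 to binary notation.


153 = 10011001
213 = 11010101
165 = 10100101
37 = 00100101
Binary: 10011001.11010101.10100101.00100101


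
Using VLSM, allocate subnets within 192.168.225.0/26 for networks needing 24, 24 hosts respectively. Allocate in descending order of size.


24 hosts -> /27 (30 usable): 192.168.225.0/27
24 hosts -> /27 (30 usable): 192.168.225.32/27
Allocation: 192.168.225.0/27 (24 hosts, 30 usable); 192.168.225.32/27 (24 hosts, 30 usable)


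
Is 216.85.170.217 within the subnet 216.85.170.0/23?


Subnet network: 216.85.170.0
Test IP AND mask: 216.85.170.0
Yes, 216.85.170.217 is in 216.85.170.0/23


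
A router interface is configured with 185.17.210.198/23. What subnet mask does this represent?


/23 means 23 network bits, 9 host bits
Binary: 11111111111111111111111000000000
Mask: 255.255.254.0


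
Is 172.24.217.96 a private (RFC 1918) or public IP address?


RFC 1918 private ranges:
  10.0.0.0/8 (10.0.0.0 - 10.255.255.255)
  172.16.0.0/12 (172.16.0.0 - 172.31.255.255)
  192.168.0.0/16 (192.168.0.0 - 192.168.255.255)
Private (in 172.16.0.0/12)


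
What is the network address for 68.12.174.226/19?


IP:   01000100.00001100.10101110.11100010
Mask: 11111111.11111111.11100000.00000000
AND operation:
Net:  01000100.00001100.10100000.00000000
Network: 68.12.160.0/19


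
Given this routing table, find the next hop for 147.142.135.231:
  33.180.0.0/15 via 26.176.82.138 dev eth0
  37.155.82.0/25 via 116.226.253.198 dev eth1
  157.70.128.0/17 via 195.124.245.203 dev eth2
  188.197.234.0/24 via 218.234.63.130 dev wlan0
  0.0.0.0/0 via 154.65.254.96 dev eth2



Longest prefix match for 147.142.135.231:
  /15 33.180.0.0: no
  /25 37.155.82.0: no
  /17 157.70.128.0: no
  /24 188.197.234.0: no
  /0 0.0.0.0: MATCH
Selected: next-hop 154.65.254.96 via eth2 (matched /0)


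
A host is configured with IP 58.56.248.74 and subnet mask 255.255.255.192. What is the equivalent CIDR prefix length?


Binary: 11111111.11111111.11111111.11000000
Count leading 1s
Prefix: /26


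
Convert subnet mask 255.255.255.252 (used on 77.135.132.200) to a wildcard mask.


Subnet mask: 255.255.255.252
Wildcard = 255.255.255.255 - subnet mask
255 - 255 = 0
255 - 255 = 0
255 - 255 = 0
255 - 252 = 3
Wildcard: 0.0.0.3


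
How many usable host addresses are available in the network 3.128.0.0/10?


Host bits = 32 - 10 = 22
Total addresses = 2^22 = 4194304
Usable = total - 2 (network and broadcast)
Usable hosts: 4194302


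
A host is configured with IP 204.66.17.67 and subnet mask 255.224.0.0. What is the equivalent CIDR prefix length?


Binary: 11111111.11100000.00000000.00000000
Count leading 1s
Prefix: /11


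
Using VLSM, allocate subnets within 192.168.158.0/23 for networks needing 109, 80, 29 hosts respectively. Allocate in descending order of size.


109 hosts -> /25 (126 usable): 192.168.158.0/25
80 hosts -> /25 (126 usable): 192.168.158.128/25
29 hosts -> /27 (30 usable): 192.168.159.0/27
Allocation: 192.168.158.0/25 (109 hosts, 126 usable); 192.168.158.128/25 (80 hosts, 126 usable); 192.168.159.0/27 (29 hosts, 30 usable)


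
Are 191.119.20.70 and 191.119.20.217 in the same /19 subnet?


Mask: 255.255.224.0
191.119.20.70 AND mask = 191.119.0.0
191.119.20.217 AND mask = 191.119.0.0
Yes, same subnet (191.119.0.0)


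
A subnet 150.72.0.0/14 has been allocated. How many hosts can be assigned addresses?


Host bits = 32 - 14 = 18
Total addresses = 2^18 = 262144
Usable = total - 2 (network and broadcast)
Usable hosts: 262142


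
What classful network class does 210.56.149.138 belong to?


First octet: 210
Binary: 11010010
110xxxxx -> Class C (192-223)
Class C, default mask 255.255.255.0 (/24)


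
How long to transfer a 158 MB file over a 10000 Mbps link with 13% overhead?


Effective throughput = 10000 * (1 - 13/100) = 8700 Mbps
File size in Mb = 158 * 8 = 1264 Mb
Time = 1264 / 8700
Time = 0.1453 seconds


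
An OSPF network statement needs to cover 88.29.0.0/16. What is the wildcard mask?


Subnet mask: 255.255.0.0
Wildcard = 255.255.255.255 - subnet mask
255 - 255 = 0
255 - 255 = 0
255 - 0 = 255
255 - 0 = 255
Wildcard: 0.0.255.255


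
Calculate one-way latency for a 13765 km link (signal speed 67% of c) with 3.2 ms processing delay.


Speed = 0.67 * 3e5 km/s = 201000 km/s
Propagation delay = 13765 / 201000 = 0.0685 s = 68.4826 ms
Processing delay = 3.2 ms
Total one-way latency = 71.6826 ms


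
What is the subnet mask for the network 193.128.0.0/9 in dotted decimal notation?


/9 means 9 network bits, 23 host bits
Binary: 11111111100000000000000000000000
Mask: 255.128.0.0


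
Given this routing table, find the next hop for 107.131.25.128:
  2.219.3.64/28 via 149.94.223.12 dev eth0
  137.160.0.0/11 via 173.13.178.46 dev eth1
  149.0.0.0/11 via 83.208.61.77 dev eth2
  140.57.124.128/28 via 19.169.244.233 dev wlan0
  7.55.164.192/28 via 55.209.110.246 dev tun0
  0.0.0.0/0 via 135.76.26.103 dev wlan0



Longest prefix match for 107.131.25.128:
  /28 2.219.3.64: no
  /11 137.160.0.0: no
  /11 149.0.0.0: no
  /28 140.57.124.128: no
  /28 7.55.164.192: no
  /0 0.0.0.0: MATCH
Selected: next-hop 135.76.26.103 via wlan0 (matched /0)


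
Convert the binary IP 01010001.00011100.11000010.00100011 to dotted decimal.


01010001 = 81
00011100 = 28
11000010 = 194
00100011 = 35
IP: 81.28.194.35


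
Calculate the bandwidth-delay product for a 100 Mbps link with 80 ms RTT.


BDP = bandwidth * RTT
= 100 Mbps * 80 ms
= 100 * 1e6 * 80 / 1000 bits
= 8000000 bits
= 1000000 bytes
= 976.5625 KB
BDP = 8000000 bits (1000000 bytes)


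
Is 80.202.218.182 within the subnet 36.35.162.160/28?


Subnet network: 36.35.162.160
Test IP AND mask: 80.202.218.176
No, 80.202.218.182 is not in 36.35.162.160/28


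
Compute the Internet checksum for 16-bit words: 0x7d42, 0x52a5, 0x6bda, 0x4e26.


Sum all words (with carry folding):
+ 0x7d42 = 0x7d42
+ 0x52a5 = 0xcfe7
+ 0x6bda = 0x3bc2
+ 0x4e26 = 0x89e8
One's complement: ~0x89e8
Checksum = 0x7617


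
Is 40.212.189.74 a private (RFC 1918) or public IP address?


RFC 1918 private ranges:
  10.0.0.0/8 (10.0.0.0 - 10.255.255.255)
  172.16.0.0/12 (172.16.0.0 - 172.31.255.255)
  192.168.0.0/16 (192.168.0.0 - 192.168.255.255)
Public (not in any RFC 1918 range)


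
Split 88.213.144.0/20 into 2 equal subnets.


New prefix = 20 + 1 = 21
Each subnet has 2048 addresses
  88.213.144.0/21
  88.213.152.0/21
Subnets: 88.213.144.0/21, 88.213.152.0/21


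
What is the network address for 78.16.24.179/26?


IP:   01001110.00010000.00011000.10110011
Mask: 11111111.11111111.11111111.11000000
AND operation:
Net:  01001110.00010000.00011000.10000000
Network: 78.16.24.128/26


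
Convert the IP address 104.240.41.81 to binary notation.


104 = 01101000
240 = 11110000
41 = 00101001
81 = 01010001
Binary: 01101000.11110000.00101001.01010001


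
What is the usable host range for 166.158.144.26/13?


Network: 166.152.0.0
Broadcast: 166.159.255.255
First usable = network + 1
Last usable = broadcast - 1
Range: 166.152.0.1 to 166.159.255.254


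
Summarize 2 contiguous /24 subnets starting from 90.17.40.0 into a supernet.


Original prefix: /24
Number of subnets: 2 = 2^1
New prefix = 24 - 1 = 23
Supernet: 90.17.40.0/23


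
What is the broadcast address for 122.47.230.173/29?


Network: 122.47.230.168/29
Host bits = 3
Set all host bits to 1:
Broadcast: 122.47.230.175


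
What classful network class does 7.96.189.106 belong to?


First octet: 7
Binary: 00000111
0xxxxxxx -> Class A (1-126)
Class A, default mask 255.0.0.0 (/8)


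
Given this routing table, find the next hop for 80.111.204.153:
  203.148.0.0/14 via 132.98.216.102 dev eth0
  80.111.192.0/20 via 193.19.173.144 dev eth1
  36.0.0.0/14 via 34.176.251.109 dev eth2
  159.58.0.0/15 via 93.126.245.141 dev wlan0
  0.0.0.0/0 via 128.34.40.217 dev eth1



Longest prefix match for 80.111.204.153:
  /14 203.148.0.0: no
  /20 80.111.192.0: MATCH
  /14 36.0.0.0: no
  /15 159.58.0.0: no
  /0 0.0.0.0: MATCH
Selected: next-hop 193.19.173.144 via eth1 (matched /20)


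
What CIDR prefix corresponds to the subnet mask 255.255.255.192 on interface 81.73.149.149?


Binary: 11111111.11111111.11111111.11000000
Count leading 1s
Prefix: /26


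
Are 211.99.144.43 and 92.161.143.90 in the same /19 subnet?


Mask: 255.255.224.0
211.99.144.43 AND mask = 211.99.128.0
92.161.143.90 AND mask = 92.161.128.0
No, different subnets (211.99.128.0 vs 92.161.128.0)


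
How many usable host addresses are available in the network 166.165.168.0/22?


Host bits = 32 - 22 = 10
Total addresses = 2^10 = 1024
Usable = total - 2 (network and broadcast)
Usable hosts: 1022


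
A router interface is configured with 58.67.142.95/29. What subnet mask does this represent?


/29 means 29 network bits, 3 host bits
Binary: 11111111111111111111111111111000
Mask: 255.255.255.248


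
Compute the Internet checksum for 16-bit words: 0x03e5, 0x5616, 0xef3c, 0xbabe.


Sum all words (with carry folding):
+ 0x03e5 = 0x03e5
+ 0x5616 = 0x59fb
+ 0xef3c = 0x4938
+ 0xbabe = 0x03f7
One's complement: ~0x03f7
Checksum = 0xfc08


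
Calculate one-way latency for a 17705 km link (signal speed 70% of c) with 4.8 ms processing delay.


Speed = 0.7 * 3e5 km/s = 210000 km/s
Propagation delay = 17705 / 210000 = 0.0843 s = 84.3095 ms
Processing delay = 4.8 ms
Total one-way latency = 89.1095 ms


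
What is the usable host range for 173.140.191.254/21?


Network: 173.140.184.0
Broadcast: 173.140.191.255
First usable = network + 1
Last usable = broadcast - 1
Range: 173.140.184.1 to 173.140.191.254


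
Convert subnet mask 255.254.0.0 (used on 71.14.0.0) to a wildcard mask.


Subnet mask: 255.254.0.0
Wildcard = 255.255.255.255 - subnet mask
255 - 255 = 0
255 - 254 = 1
255 - 0 = 255
255 - 0 = 255
Wildcard: 0.1.255.255


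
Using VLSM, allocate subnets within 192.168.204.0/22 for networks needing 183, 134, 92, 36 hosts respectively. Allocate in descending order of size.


183 hosts -> /24 (254 usable): 192.168.204.0/24
134 hosts -> /24 (254 usable): 192.168.205.0/24
92 hosts -> /25 (126 usable): 192.168.206.0/25
36 hosts -> /26 (62 usable): 192.168.206.128/26
Allocation: 192.168.204.0/24 (183 hosts, 254 usable); 192.168.205.0/24 (134 hosts, 254 usable); 192.168.206.0/25 (92 hosts, 126 usable); 192.168.206.128/26 (36 hosts, 62 usable)


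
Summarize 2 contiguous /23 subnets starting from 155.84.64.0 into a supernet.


Original prefix: /23
Number of subnets: 2 = 2^1
New prefix = 23 - 1 = 22
Supernet: 155.84.64.0/22


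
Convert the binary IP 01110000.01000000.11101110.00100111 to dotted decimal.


01110000 = 112
01000000 = 64
11101110 = 238
00100111 = 39
IP: 112.64.238.39


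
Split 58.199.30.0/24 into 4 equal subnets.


New prefix = 24 + 2 = 26
Each subnet has 64 addresses
  58.199.30.0/26
  58.199.30.64/26
  58.199.30.128/26
  58.199.30.192/26
Subnets: 58.199.30.0/26, 58.199.30.64/26, 58.199.30.128/26, 58.199.30.192/26


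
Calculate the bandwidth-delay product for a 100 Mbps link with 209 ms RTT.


BDP = bandwidth * RTT
= 100 Mbps * 209 ms
= 100 * 1e6 * 209 / 1000 bits
= 20900000 bits
= 2612500 bytes
= 2551.2695 KB
BDP = 20900000 bits (2612500 bytes)


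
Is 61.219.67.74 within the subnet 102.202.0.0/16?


Subnet network: 102.202.0.0
Test IP AND mask: 61.219.0.0
No, 61.219.67.74 is not in 102.202.0.0/16


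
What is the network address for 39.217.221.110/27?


IP:   00100111.11011001.11011101.01101110
Mask: 11111111.11111111.11111111.11100000
AND operation:
Net:  00100111.11011001.11011101.01100000
Network: 39.217.221.96/27


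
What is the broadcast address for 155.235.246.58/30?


Network: 155.235.246.56/30
Host bits = 2
Set all host bits to 1:
Broadcast: 155.235.246.59


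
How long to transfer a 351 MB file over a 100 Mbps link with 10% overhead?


Effective throughput = 100 * (1 - 10/100) = 90 Mbps
File size in Mb = 351 * 8 = 2808 Mb
Time = 2808 / 90
Time = 31.2 seconds


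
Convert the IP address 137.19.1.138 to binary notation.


137 = 10001001
19 = 00010011
1 = 00000001
138 = 10001010
Binary: 10001001.00010011.00000001.10001010


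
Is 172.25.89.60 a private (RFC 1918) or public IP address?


RFC 1918 private ranges:
  10.0.0.0/8 (10.0.0.0 - 10.255.255.255)
  172.16.0.0/12 (172.16.0.0 - 172.31.255.255)
  192.168.0.0/16 (192.168.0.0 - 192.168.255.255)
Private (in 172.16.0.0/12)


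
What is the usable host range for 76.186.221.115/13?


Network: 76.184.0.0
Broadcast: 76.191.255.255
First usable = network + 1
Last usable = broadcast - 1
Range: 76.184.0.1 to 76.191.255.254


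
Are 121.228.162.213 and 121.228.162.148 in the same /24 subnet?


Mask: 255.255.255.0
121.228.162.213 AND mask = 121.228.162.0
121.228.162.148 AND mask = 121.228.162.0
Yes, same subnet (121.228.162.0)


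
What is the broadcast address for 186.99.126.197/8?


Network: 186.0.0.0/8
Host bits = 24
Set all host bits to 1:
Broadcast: 186.255.255.255


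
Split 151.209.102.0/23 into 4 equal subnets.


New prefix = 23 + 2 = 25
Each subnet has 128 addresses
  151.209.102.0/25
  151.209.102.128/25
  151.209.103.0/25
  151.209.103.128/25
Subnets: 151.209.102.0/25, 151.209.102.128/25, 151.209.103.0/25, 151.209.103.128/25


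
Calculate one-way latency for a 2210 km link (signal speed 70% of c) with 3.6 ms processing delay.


Speed = 0.7 * 3e5 km/s = 210000 km/s
Propagation delay = 2210 / 210000 = 0.0105 s = 10.5238 ms
Processing delay = 3.6 ms
Total one-way latency = 14.1238 ms


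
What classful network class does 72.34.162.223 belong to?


First octet: 72
Binary: 01001000
0xxxxxxx -> Class A (1-126)
Class A, default mask 255.0.0.0 (/8)


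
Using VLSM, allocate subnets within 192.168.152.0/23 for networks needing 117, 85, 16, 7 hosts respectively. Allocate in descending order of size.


117 hosts -> /25 (126 usable): 192.168.152.0/25
85 hosts -> /25 (126 usable): 192.168.152.128/25
16 hosts -> /27 (30 usable): 192.168.153.0/27
7 hosts -> /28 (14 usable): 192.168.153.32/28
Allocation: 192.168.152.0/25 (117 hosts, 126 usable); 192.168.152.128/25 (85 hosts, 126 usable); 192.168.153.0/27 (16 hosts, 30 usable); 192.168.153.32/28 (7 hosts, 14 usable)


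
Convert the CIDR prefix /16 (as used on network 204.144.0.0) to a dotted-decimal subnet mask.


/16 means 16 network bits, 16 host bits
Binary: 11111111111111110000000000000000
Mask: 255.255.0.0


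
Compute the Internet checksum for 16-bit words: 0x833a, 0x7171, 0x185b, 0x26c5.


Sum all words (with carry folding):
+ 0x833a = 0x833a
+ 0x7171 = 0xf4ab
+ 0x185b = 0x0d07
+ 0x26c5 = 0x33cc
One's complement: ~0x33cc
Checksum = 0xcc33


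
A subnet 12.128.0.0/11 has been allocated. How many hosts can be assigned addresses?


Host bits = 32 - 11 = 21
Total addresses = 2^21 = 2097152
Usable = total - 2 (network and broadcast)
Usable hosts: 2097150


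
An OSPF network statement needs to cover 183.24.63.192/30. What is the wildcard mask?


Subnet mask: 255.255.255.252
Wildcard = 255.255.255.255 - subnet mask
255 - 255 = 0
255 - 255 = 0
255 - 255 = 0
255 - 252 = 3
Wildcard: 0.0.0.3


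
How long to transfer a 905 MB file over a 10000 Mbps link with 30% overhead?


Effective throughput = 10000 * (1 - 30/100) = 7000 Mbps
File size in Mb = 905 * 8 = 7240 Mb
Time = 7240 / 7000
Time = 1.0343 seconds


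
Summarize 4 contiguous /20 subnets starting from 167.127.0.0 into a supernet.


Original prefix: /20
Number of subnets: 4 = 2^2
New prefix = 20 - 2 = 18
Supernet: 167.127.0.0/18


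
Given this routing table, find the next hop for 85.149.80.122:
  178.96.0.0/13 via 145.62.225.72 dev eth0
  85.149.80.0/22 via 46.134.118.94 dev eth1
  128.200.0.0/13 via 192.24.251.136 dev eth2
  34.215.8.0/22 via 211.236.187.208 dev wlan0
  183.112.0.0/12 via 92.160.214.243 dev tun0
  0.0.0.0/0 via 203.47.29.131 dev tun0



Longest prefix match for 85.149.80.122:
  /13 178.96.0.0: no
  /22 85.149.80.0: MATCH
  /13 128.200.0.0: no
  /22 34.215.8.0: no
  /12 183.112.0.0: no
  /0 0.0.0.0: MATCH
Selected: next-hop 46.134.118.94 via eth1 (matched /22)


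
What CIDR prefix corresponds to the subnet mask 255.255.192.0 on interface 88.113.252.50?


Binary: 11111111.11111111.11000000.00000000
Count leading 1s
Prefix: /18


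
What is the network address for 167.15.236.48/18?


IP:   10100111.00001111.11101100.00110000
Mask: 11111111.11111111.11000000.00000000
AND operation:
Net:  10100111.00001111.11000000.00000000
Network: 167.15.192.0/18


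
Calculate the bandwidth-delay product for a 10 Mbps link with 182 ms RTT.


BDP = bandwidth * RTT
= 10 Mbps * 182 ms
= 10 * 1e6 * 182 / 1000 bits
= 1820000 bits
= 227500 bytes
= 222.168 KB
BDP = 1820000 bits (227500 bytes)


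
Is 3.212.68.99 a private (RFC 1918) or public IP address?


RFC 1918 private ranges:
  10.0.0.0/8 (10.0.0.0 - 10.255.255.255)
  172.16.0.0/12 (172.16.0.0 - 172.31.255.255)
  192.168.0.0/16 (192.168.0.0 - 192.168.255.255)
Public (not in any RFC 1918 range)


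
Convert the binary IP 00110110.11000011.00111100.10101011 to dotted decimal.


00110110 = 54
11000011 = 195
00111100 = 60
10101011 = 171
IP: 54.195.60.171


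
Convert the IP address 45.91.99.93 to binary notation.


45 = 00101101
91 = 01011011
99 = 01100011
93 = 01011101
Binary: 00101101.01011011.01100011.01011101


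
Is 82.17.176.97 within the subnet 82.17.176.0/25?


Subnet network: 82.17.176.0
Test IP AND mask: 82.17.176.0
Yes, 82.17.176.97 is in 82.17.176.0/25


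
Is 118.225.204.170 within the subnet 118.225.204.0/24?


Subnet network: 118.225.204.0
Test IP AND mask: 118.225.204.0
Yes, 118.225.204.170 is in 118.225.204.0/24


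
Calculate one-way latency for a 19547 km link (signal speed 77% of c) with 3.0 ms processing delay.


Speed = 0.77 * 3e5 km/s = 231000 km/s
Propagation delay = 19547 / 231000 = 0.0846 s = 84.619 ms
Processing delay = 3.0 ms
Total one-way latency = 87.619 ms


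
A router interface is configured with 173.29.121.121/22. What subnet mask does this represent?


/22 means 22 network bits, 10 host bits
Binary: 11111111111111111111110000000000
Mask: 255.255.252.0


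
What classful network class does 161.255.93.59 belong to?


First octet: 161
Binary: 10100001
10xxxxxx -> Class B (128-191)
Class B, default mask 255.255.0.0 (/16)


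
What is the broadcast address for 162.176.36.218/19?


Network: 162.176.32.0/19
Host bits = 13
Set all host bits to 1:
Broadcast: 162.176.63.255


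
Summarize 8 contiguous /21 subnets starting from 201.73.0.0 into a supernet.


Original prefix: /21
Number of subnets: 8 = 2^3
New prefix = 21 - 3 = 18
Supernet: 201.73.0.0/18


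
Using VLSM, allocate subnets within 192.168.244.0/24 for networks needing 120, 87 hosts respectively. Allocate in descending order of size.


120 hosts -> /25 (126 usable): 192.168.244.0/25
87 hosts -> /25 (126 usable): 192.168.244.128/25
Allocation: 192.168.244.0/25 (120 hosts, 126 usable); 192.168.244.128/25 (87 hosts, 126 usable)
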